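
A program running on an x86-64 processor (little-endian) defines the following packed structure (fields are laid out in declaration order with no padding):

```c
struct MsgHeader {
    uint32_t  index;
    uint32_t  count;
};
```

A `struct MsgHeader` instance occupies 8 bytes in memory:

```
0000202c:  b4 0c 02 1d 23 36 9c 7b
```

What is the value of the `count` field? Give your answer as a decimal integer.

2073835043

`count` follows `index` (4 bytes), so it starts at byte offset 4 and occupies 4 bytes.
Bytes at offsets 4..7: 23 36 9C 7B.
Little-endian stores the least-significant byte at the lowest address.
Reassemble most-significant byte first: 7B 9C 36 23 → 0x7B9C3623.
0x7B9C3623 = 2073835043.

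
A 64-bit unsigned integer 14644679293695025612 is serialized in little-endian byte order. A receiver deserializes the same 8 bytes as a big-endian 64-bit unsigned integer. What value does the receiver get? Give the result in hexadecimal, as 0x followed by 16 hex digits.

0xCCE1350E3A5A3CCB

14644679293695025612 in 64-bit hexadecimal is 0xCB3C5A3A0E35E1CC.
Stored little-endian, the bytes at ascending addresses are CC E1 35 0E 3A 5A 3C CB.
Read back as big-endian, the last byte is least significant, giving 0xCCE1350E3A5A3CCB.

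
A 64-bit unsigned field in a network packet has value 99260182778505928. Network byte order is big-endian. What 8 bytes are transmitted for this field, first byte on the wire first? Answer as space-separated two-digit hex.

01 60 A4 9C 3E DA 6A C8

99260182778505928 in hexadecimal, padded to 64 bits, is 0x0160A49C3EDA6AC8.
Split into bytes (most-significant first): 01 60 A4 9C 3E DA 6A C8.
Big-endian stores the most-significant byte at the lowest address.
So the memory order matches the most-significant-first order: 01 60 A4 9C 3E DA 6A C8.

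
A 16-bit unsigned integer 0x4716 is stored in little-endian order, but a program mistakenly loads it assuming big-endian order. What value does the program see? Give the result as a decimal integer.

5703

Stored little-endian, the bytes at ascending addresses are 16 47.
Read back as big-endian, the last byte is least significant, giving 0x1647.
0x1647 = 5703.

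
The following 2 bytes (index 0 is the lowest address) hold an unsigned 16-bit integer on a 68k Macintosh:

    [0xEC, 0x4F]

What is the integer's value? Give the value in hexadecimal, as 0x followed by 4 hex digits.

0xEC4F

Big-endian: lowest address holds the most-significant byte.
The bytes are already most-significant first: 0xEC4F.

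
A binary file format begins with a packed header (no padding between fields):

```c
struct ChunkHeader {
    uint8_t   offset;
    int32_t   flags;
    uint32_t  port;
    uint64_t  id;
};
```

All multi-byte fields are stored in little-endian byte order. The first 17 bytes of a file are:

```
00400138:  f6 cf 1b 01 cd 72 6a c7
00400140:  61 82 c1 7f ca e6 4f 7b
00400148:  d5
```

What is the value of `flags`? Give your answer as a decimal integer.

-855565361

`flags` follows `offset` (1 byte), so it starts at byte offset 1 and occupies 4 bytes.
Bytes at offsets 1..4: CF 1B 01 CD.
Little-endian stores the least-significant byte at the lowest address.
Reassemble most-significant byte first: CD 01 1B CF → 0xCD011BCF.
Top bit is set, so as a signed 32-bit value this is 0xCD011BCF − 2^32 = -855565361.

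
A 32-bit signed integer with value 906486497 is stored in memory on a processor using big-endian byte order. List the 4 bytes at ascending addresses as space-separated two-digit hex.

906486497 in hexadecimal, padded to 32 bits, is 0x3607E2E1.
Split into bytes (most-significant first): 36 07 E2 E1.
In big-endian order the high byte comes first in memory.
So the memory order matches the most-significant-first order: 36 07 E2 E1.

36 07 E2 E1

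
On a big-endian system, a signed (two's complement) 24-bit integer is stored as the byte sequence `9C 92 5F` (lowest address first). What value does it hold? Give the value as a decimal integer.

-6516129

Big-endian stores the most-significant byte at the lowest address.
The bytes are already most-significant first: 0x9C925F.
Top bit is set, so as a signed 24-bit value this is 0x9C925F − 2^24 = -6516129.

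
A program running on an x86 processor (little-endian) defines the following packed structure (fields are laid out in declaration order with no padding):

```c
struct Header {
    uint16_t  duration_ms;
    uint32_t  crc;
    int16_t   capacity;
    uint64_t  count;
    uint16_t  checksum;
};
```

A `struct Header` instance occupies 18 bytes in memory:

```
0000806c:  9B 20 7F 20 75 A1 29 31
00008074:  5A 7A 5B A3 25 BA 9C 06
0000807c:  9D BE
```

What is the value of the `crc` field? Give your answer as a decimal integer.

`crc` follows `duration_ms` (2 bytes), so it starts at byte offset 2 and occupies 4 bytes.
Bytes at offsets 2..5: 7F 20 75 A1.
Little-endian: lowest address holds the least-significant byte.
Reassemble most-significant byte first: A1 75 20 7F → 0xA175207F.
0xA175207F = 2708807807.

2708807807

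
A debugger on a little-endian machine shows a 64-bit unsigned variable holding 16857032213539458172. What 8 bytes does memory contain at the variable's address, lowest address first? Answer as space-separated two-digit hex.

7C 0C 56 5F 7C 35 F0 E9

16857032213539458172 in hexadecimal, padded to 64 bits, is 0xE9F0357C5F560C7C.
Split into bytes (most-significant first): E9 F0 35 7C 5F 56 0C 7C.
Little-endian: lowest address holds the least-significant byte.
So at ascending addresses the bytes are 7C 0C 56 5F 7C 35 F0 E9.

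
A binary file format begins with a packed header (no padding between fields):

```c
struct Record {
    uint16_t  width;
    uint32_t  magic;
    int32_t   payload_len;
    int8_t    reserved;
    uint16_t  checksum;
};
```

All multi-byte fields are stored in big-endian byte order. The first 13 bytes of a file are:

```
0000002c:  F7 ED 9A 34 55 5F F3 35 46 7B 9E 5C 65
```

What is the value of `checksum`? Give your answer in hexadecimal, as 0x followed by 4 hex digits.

0x5C65

`checksum` follows `width` (2 B), `magic` (4 B), `payload_len` (4 B), `reserved` (1 B), so it starts at offset 2 + 4 + 4 + 1 = 11 and occupies 2 bytes.
Bytes at offsets 11..12: 5C 65.
In big-endian order the high byte comes first in memory.
The bytes are already most-significant first: 0x5C65.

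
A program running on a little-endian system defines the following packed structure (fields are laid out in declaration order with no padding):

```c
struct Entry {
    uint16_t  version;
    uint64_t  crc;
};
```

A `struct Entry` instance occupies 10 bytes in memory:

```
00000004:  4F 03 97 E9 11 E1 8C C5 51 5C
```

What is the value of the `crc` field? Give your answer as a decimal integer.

`crc` follows `version` (2 bytes), so it starts at byte offset 2 and occupies 8 bytes.
Bytes at offsets 2..9: 97 E9 11 E1 8C C5 51 5C.
Little-endian stores the least-significant byte at the lowest address.
Reassemble most-significant byte first: 5C 51 C5 8C E1 11 E9 97 → 0x5C51C58CE111E997.
0x5C51C58CE111E997 = 6652315333465074071.

6652315333465074071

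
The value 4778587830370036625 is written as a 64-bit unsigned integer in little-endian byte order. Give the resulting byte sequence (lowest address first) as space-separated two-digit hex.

4778587830370036625 in hexadecimal, padded to 64 bits, is 0x4250F4504D35EB91.
Split into bytes (most-significant first): 42 50 F4 50 4D 35 EB 91.
Little-endian stores the least-significant byte at the lowest address.
So at ascending addresses the bytes are 91 EB 35 4D 50 F4 50 42.

91 EB 35 4D 50 F4 50 42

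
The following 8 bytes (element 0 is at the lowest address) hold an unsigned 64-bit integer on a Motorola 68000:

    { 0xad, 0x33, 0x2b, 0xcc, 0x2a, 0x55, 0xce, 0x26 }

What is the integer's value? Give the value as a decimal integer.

Big-endian: lowest address holds the most-significant byte.
The bytes are already most-significant first: 0xAD332BCC2A55CE26.
0xAD332BCC2A55CE26 = 12480367148257365542.

12480367148257365542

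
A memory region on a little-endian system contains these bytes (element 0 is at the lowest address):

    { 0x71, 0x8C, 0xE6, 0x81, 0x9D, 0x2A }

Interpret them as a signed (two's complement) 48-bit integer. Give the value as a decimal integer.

46855977602161

Little-endian: lowest address holds the least-significant byte.
Reassemble most-significant byte first: 2A 9D 81 E6 8C 71 → 0x2A9D81E68C71.
0x2A9D81E68C71 = 46855977602161.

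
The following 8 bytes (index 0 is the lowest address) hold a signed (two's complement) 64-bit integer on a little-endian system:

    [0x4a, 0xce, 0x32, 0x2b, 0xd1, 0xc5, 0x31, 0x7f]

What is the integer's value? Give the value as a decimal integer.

Little-endian: lowest address holds the least-significant byte.
Reassemble most-significant byte first: 7F 31 C5 D1 2B 32 CE 4A → 0x7F31C5D12B32CE4A.
0x7F31C5D12B32CE4A = 9165324218839256650.

9165324218839256650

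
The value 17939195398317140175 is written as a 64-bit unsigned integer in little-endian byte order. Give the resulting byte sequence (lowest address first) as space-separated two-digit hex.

17939195398317140175 in hexadecimal, padded to 64 bits, is 0xF8F4D32B3903E8CF.
Split into bytes (most-significant first): F8 F4 D3 2B 39 03 E8 CF.
Little-endian stores the least-significant byte at the lowest address.
So at ascending addresses the bytes are CF E8 03 39 2B D3 F4 F8.

CF E8 03 39 2B D3 F4 F8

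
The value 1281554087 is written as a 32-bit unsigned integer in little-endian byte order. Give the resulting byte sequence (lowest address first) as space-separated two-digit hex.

1281554087 in hexadecimal, padded to 32 bits, is 0x4C62F6A7.
Split into bytes (most-significant first): 4C 62 F6 A7.
In little-endian order the low byte comes first in memory.
So at ascending addresses the bytes are A7 F6 62 4C.

A7 F6 62 4C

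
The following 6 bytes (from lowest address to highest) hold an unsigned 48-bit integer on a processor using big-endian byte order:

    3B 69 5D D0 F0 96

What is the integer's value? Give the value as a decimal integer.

65323731579030

Big-endian stores the most-significant byte at the lowest address.
The bytes are already most-significant first: 0x3B695DD0F096.
0x3B695DD0F096 = 65323731579030.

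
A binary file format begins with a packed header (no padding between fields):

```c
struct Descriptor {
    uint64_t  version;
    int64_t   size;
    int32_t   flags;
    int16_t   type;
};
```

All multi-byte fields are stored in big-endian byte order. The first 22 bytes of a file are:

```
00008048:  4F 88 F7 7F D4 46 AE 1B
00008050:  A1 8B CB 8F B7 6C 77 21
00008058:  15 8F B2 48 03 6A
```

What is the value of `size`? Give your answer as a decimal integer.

`size` follows `version` (8 bytes), so it starts at byte offset 8 and occupies 8 bytes.
Bytes at offsets 8..15: A1 8B CB 8F B7 6C 77 21.
In big-endian order the high byte comes first in memory.
The bytes are already most-significant first: 0xA18BCB8FB76C7721.
Top bit is set, so as a signed 64-bit value this is 0xA18BCB8FB76C7721 − 2^64 = -6806122593722271967.

-6806122593722271967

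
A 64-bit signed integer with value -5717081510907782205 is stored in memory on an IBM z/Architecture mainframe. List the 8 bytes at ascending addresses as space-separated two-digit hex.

Two's complement of -5717081510907782205 in 64 bits: 5717081510907782205 = 0x4F572758019CA43D; invert → 0xB0A8D8A7FE635BC2; add 1 → 0xB0A8D8A7FE635BC3.
Split into bytes (most-significant first): B0 A8 D8 A7 FE 63 5B C3.
Big-endian: lowest address holds the most-significant byte.
So the memory order matches the most-significant-first order: B0 A8 D8 A7 FE 63 5B C3.

B0 A8 D8 A7 FE 63 5B C3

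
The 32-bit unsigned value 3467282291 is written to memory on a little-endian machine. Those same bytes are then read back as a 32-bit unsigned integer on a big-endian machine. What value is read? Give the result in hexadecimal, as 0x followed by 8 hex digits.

0x7387AACE

3467282291 in 32-bit hexadecimal is 0xCEAA8773.
Stored little-endian, the bytes at ascending addresses are 73 87 AA CE.
Read back as big-endian, the last byte is least significant, giving 0x7387AACE.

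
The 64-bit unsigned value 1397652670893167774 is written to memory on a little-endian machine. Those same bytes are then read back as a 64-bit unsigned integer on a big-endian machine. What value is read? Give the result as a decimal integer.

11427029698257184019

1397652670893167774 in 64-bit hexadecimal is 0x136575B2F7F6949E.
Stored little-endian, the bytes at ascending addresses are 9E 94 F6 F7 B2 75 65 13.
Read back as big-endian, the last byte is least significant, giving 0x9E94F6F7B2756513.
0x9E94F6F7B2756513 = 11427029698257184019.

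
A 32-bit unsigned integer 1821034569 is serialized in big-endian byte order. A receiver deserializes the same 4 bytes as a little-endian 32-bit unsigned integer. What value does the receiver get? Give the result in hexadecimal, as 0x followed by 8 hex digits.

1821034569 in 32-bit hexadecimal is 0x6C8AC849.
Stored big-endian, the bytes at ascending addresses are 6C 8A C8 49.
Read back as little-endian, the first byte is least significant, giving 0x49C88A6C.

0x49C88A6C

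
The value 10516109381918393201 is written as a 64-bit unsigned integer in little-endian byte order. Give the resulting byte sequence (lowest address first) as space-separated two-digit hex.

10516109381918393201 in hexadecimal, padded to 64 bits, is 0x91F0B9C420660371.
Split into bytes (most-significant first): 91 F0 B9 C4 20 66 03 71.
Little-endian: lowest address holds the least-significant byte.
So at ascending addresses the bytes are 71 03 66 20 C4 B9 F0 91.

71 03 66 20 C4 B9 F0 91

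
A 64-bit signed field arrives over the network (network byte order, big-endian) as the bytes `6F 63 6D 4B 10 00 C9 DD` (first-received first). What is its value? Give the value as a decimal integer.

8026379130062817757

Big-endian: lowest address holds the most-significant byte.
The bytes are already most-significant first: 0x6F636D4B1000C9DD.
0x6F636D4B1000C9DD = 8026379130062817757.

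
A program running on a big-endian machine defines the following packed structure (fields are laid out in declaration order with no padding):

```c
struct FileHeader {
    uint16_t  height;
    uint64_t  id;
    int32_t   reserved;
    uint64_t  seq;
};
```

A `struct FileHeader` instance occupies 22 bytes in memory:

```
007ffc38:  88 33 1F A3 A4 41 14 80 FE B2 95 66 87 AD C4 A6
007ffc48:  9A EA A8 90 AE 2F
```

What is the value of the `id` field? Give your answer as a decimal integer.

2279846435803430578

`id` follows `height` (2 bytes), so it starts at byte offset 2 and occupies 8 bytes.
Bytes at offsets 2..9: 1F A3 A4 41 14 80 FE B2.
Big-endian: lowest address holds the most-significant byte.
The bytes are already most-significant first: 0x1FA3A4411480FEB2.
0x1FA3A4411480FEB2 = 2279846435803430578.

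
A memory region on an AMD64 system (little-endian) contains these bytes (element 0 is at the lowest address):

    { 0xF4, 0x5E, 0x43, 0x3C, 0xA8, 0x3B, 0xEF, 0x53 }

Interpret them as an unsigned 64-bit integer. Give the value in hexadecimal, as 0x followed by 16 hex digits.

0x53EF3BA83C435EF4

Little-endian: lowest address holds the least-significant byte.
Reassemble most-significant byte first: 53 EF 3B A8 3C 43 5E F4 → 0x53EF3BA83C435EF4.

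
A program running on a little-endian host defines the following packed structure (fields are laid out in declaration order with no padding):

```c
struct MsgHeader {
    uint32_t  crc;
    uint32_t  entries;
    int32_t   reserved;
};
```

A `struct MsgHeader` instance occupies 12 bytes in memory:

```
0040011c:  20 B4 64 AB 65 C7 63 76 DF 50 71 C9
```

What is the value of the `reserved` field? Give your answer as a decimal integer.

`reserved` follows `crc` (4 B), `entries` (4 B), so it starts at offset 4 + 4 = 8 and occupies 4 bytes.
Bytes at offsets 8..11: DF 50 71 C9.
Little-endian: lowest address holds the least-significant byte.
Reassemble most-significant byte first: C9 71 50 DF → 0xC97150DF.
Top bit is set, so as a signed 32-bit value this is 0xC97150DF − 2^32 = -915320609.

-915320609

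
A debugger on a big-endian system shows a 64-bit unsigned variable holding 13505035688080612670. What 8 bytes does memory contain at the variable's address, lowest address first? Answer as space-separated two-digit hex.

13505035688080612670 in hexadecimal, padded to 64 bits, is 0xBB6B8667D3049D3E.
Split into bytes (most-significant first): BB 6B 86 67 D3 04 9D 3E.
In big-endian order the high byte comes first in memory.
So the memory order matches the most-significant-first order: BB 6B 86 67 D3 04 9D 3E.

BB 6B 86 67 D3 04 9D 3E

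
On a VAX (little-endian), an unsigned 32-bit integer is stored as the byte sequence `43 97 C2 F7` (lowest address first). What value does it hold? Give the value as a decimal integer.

4156725059

Little-endian: lowest address holds the least-significant byte.
Reassemble most-significant byte first: F7 C2 97 43 → 0xF7C29743.
0xF7C29743 = 4156725059.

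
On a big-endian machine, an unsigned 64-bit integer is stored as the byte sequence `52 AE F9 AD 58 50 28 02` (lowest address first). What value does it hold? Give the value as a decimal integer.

In big-endian order the high byte comes first in memory.
The bytes are already most-significant first: 0x52AEF9AD58502802.
0x52AEF9AD58502802 = 5957973879964051458.

5957973879964051458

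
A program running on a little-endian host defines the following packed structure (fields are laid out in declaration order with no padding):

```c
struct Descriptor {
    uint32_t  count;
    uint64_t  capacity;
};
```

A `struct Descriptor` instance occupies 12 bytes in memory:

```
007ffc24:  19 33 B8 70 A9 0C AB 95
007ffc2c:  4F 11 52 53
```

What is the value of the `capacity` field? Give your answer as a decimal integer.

`capacity` follows `count` (4 bytes), so it starts at byte offset 4 and occupies 8 bytes.
Bytes at offsets 4..11: A9 0C AB 95 4F 11 52 53.
In little-endian order the low byte comes first in memory.
Reassemble most-significant byte first: 53 52 11 4F 95 AB 0C A9 → 0x5352114F95AB0CA9.
0x5352114F95AB0CA9 = 6003880286749396137.

6003880286749396137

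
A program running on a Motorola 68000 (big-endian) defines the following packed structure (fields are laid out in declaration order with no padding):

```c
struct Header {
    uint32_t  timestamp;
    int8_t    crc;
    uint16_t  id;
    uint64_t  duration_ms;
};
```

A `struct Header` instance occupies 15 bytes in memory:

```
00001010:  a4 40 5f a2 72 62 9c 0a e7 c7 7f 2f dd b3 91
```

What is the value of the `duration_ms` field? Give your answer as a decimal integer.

785816009077273489

`duration_ms` follows `timestamp` (4 B), `crc` (1 B), `id` (2 B), so it starts at offset 4 + 1 + 2 = 7 and occupies 8 bytes.
Bytes at offsets 7..14: 0A E7 C7 7F 2F DD B3 91.
Big-endian: lowest address holds the most-significant byte.
The bytes are already most-significant first: 0x0AE7C77F2FDDB391.
0x0AE7C77F2FDDB391 = 785816009077273489.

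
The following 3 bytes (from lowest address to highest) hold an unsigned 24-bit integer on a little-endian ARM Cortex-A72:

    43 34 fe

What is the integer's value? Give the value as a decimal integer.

16659523

Little-endian stores the least-significant byte at the lowest address.
Reassemble most-significant byte first: FE 34 43 → 0xFE3443.
0xFE3443 = 16659523.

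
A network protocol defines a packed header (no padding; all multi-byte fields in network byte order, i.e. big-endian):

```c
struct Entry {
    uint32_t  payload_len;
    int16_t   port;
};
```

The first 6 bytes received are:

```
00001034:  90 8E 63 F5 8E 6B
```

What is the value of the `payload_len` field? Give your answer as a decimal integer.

`payload_len` is the first field, at byte offset 0, occupying 4 bytes.
Bytes at offsets 0..3: 90 8E 63 F5.
Big-endian: lowest address holds the most-significant byte.
The bytes are already most-significant first: 0x908E63F5.
0x908E63F5 = 2425250805.

2425250805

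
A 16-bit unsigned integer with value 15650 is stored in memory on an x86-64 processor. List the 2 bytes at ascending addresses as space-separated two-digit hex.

15650 in hexadecimal, padded to 16 bits, is 0x3D22.
Split into bytes (most-significant first): 3D 22.
Little-endian: lowest address holds the least-significant byte.
So at ascending addresses the bytes are 22 3D.

22 3D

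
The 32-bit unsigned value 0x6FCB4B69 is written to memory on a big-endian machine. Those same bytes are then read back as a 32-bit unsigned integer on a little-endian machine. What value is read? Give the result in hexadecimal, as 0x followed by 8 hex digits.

0x694BCB6F

Stored big-endian, the bytes at ascending addresses are 6F CB 4B 69.
Read back as little-endian, the first byte is least significant, giving 0x694BCB6F.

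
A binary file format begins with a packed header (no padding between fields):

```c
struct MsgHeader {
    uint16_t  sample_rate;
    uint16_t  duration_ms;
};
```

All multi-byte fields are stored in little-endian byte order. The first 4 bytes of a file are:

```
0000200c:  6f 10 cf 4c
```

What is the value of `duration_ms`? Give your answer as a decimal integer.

19663

`duration_ms` follows `sample_rate` (2 bytes), so it starts at byte offset 2 and occupies 2 bytes.
Bytes at offsets 2..3: CF 4C.
Little-endian stores the least-significant byte at the lowest address.
Reassemble most-significant byte first: 4C CF → 0x4CCF.
0x4CCF = 19663.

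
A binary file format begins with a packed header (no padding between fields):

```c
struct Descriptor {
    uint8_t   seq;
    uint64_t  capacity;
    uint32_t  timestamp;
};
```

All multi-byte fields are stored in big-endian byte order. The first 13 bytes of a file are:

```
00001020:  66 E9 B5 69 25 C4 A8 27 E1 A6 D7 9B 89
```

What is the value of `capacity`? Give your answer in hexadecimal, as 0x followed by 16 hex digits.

0xE9B56925C4A827E1

`capacity` follows `seq` (1 byte), so it starts at byte offset 1 and occupies 8 bytes.
Bytes at offsets 1..8: E9 B5 69 25 C4 A8 27 E1.
In big-endian order the high byte comes first in memory.
The bytes are already most-significant first: 0xE9B56925C4A827E1.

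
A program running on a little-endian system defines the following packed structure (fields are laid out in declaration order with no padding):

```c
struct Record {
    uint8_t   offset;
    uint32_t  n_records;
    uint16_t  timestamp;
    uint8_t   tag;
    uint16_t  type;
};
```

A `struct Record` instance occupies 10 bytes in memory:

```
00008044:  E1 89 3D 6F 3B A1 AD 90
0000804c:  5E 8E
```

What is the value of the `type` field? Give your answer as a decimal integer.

`type` follows `offset` (1 B), `n_records` (4 B), `timestamp` (2 B), `tag` (1 B), so it starts at offset 1 + 4 + 2 + 1 = 8 and occupies 2 bytes.
Bytes at offsets 8..9: 5E 8E.
Little-endian: lowest address holds the least-significant byte.
Reassemble most-significant byte first: 8E 5E → 0x8E5E.
0x8E5E = 36446.

36446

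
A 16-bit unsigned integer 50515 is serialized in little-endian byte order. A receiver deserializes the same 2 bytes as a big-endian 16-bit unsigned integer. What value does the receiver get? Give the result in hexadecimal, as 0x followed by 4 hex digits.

50515 in 16-bit hexadecimal is 0xC553.
Stored little-endian, the bytes at ascending addresses are 53 C5.
Read back as big-endian, the last byte is least significant, giving 0x53C5.

0x53C5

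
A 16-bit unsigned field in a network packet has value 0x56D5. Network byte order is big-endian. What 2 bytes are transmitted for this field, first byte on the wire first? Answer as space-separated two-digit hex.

Split into bytes (most-significant first): 56 D5.
In big-endian order the high byte comes first in memory.
So the memory order matches the most-significant-first order: 56 D5.

56 D5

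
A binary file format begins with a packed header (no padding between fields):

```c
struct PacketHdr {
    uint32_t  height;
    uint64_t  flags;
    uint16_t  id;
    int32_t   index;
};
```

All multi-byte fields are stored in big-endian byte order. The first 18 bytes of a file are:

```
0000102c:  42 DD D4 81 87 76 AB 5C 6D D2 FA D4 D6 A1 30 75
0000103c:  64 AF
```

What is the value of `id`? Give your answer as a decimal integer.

`id` follows `height` (4 B), `flags` (8 B), so it starts at offset 4 + 8 = 12 and occupies 2 bytes.
Bytes at offsets 12..13: D6 A1.
Big-endian stores the most-significant byte at the lowest address.
The bytes are already most-significant first: 0xD6A1.
0xD6A1 = 54945.

54945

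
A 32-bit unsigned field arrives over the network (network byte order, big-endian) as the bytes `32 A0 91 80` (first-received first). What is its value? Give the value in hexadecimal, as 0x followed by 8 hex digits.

In big-endian order the high byte comes first in memory.
The bytes are already most-significant first: 0x32A09180.

0x32A09180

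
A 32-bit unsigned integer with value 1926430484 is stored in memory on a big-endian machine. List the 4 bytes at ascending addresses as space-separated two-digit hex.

1926430484 in hexadecimal, padded to 32 bits, is 0x72D2FF14.
Split into bytes (most-significant first): 72 D2 FF 14.
In big-endian order the high byte comes first in memory.
So the memory order matches the most-significant-first order: 72 D2 FF 14.

72 D2 FF 14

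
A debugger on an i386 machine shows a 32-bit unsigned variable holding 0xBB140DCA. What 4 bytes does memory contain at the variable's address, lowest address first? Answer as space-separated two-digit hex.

CA 0D 14 BB

Split into bytes (most-significant first): BB 14 0D CA.
In little-endian order the low byte comes first in memory.
So at ascending addresses the bytes are CA 0D 14 BB.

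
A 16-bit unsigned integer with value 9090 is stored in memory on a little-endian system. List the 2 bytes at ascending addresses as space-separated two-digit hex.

82 23

9090 in hexadecimal, padded to 16 bits, is 0x2382.
Split into bytes (most-significant first): 23 82.
Little-endian: lowest address holds the least-significant byte.
So at ascending addresses the bytes are 82 23.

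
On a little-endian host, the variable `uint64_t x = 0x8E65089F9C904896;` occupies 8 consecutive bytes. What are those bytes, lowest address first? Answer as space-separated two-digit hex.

Split into bytes (most-significant first): 8E 65 08 9F 9C 90 48 96.
Little-endian: lowest address holds the least-significant byte.
So at ascending addresses the bytes are 96 48 90 9C 9F 08 65 8E.

96 48 90 9C 9F 08 65 8E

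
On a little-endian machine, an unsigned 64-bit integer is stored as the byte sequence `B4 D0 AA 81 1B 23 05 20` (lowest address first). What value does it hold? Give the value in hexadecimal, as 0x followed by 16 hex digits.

0x2005231B81AAD0B4

In little-endian order the low byte comes first in memory.
Reassemble most-significant byte first: 20 05 23 1B 81 AA D0 B4 → 0x2005231B81AAD0B4.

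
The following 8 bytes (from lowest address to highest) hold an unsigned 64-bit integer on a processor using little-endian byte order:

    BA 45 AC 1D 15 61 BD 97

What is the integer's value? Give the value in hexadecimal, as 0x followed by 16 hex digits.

In little-endian order the low byte comes first in memory.
Reassemble most-significant byte first: 97 BD 61 15 1D AC 45 BA → 0x97BD61151DAC45BA.

0x97BD61151DAC45BA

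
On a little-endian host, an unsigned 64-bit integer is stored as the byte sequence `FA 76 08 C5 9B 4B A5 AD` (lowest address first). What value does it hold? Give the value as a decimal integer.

Little-endian stores the least-significant byte at the lowest address.
Reassemble most-significant byte first: AD A5 4B 9B C5 08 76 FA → 0xADA54B9BC50876FA.
0xADA54B9BC50876FA = 12512490272116471546.

12512490272116471546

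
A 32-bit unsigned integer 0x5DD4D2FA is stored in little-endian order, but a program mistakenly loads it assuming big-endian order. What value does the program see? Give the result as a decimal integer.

Stored little-endian, the bytes at ascending addresses are FA D2 D4 5D.
Read back as big-endian, the last byte is least significant, giving 0xFAD2D45D.
0xFAD2D45D = 4208120925.

4208120925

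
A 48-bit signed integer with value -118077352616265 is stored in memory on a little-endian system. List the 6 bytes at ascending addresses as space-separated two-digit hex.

B7 5E 57 F9 9B 94

Two's complement of -118077352616265 in 48 bits: 118077352616265 = 0x6B6406A8A149; invert → 0x949BF9575EB6; add 1 → 0x949BF9575EB7.
Split into bytes (most-significant first): 94 9B F9 57 5E B7.
Little-endian stores the least-significant byte at the lowest address.
So at ascending addresses the bytes are B7 5E 57 F9 9B 94.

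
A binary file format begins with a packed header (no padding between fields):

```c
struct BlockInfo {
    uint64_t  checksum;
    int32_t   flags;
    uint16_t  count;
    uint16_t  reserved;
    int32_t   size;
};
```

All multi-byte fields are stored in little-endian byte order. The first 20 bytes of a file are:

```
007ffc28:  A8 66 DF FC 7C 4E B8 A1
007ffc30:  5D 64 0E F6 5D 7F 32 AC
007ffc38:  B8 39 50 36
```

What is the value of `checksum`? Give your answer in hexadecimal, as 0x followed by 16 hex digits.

`checksum` is the first field, at byte offset 0, occupying 8 bytes.
Bytes at offsets 0..7: A8 66 DF FC 7C 4E B8 A1.
In little-endian order the low byte comes first in memory.
Reassemble most-significant byte first: A1 B8 4E 7C FC DF 66 A8 → 0xA1B84E7CFCDF66A8.

0xA1B84E7CFCDF66A8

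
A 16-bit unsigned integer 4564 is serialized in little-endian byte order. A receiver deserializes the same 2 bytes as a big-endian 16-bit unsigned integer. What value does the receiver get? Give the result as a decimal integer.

4564 in 16-bit hexadecimal is 0x11D4.
Stored little-endian, the bytes at ascending addresses are D4 11.
Read back as big-endian, the last byte is least significant, giving 0xD411.
0xD411 = 54289.

54289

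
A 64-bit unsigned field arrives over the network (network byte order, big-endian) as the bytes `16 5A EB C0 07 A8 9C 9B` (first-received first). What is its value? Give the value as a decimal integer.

1610859026733112475

In big-endian order the high byte comes first in memory.
The bytes are already most-significant first: 0x165AEBC007A89C9B.
0x165AEBC007A89C9B = 1610859026733112475.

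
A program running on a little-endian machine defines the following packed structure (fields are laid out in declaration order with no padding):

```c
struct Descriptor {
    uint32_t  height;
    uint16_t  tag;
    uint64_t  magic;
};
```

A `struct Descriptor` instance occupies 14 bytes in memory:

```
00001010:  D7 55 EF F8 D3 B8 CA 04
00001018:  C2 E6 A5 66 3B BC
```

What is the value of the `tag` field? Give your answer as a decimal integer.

47315

`tag` follows `height` (4 bytes), so it starts at byte offset 4 and occupies 2 bytes.
Bytes at offsets 4..5: D3 B8.
Little-endian stores the least-significant byte at the lowest address.
Reassemble most-significant byte first: B8 D3 → 0xB8D3.
0xB8D3 = 47315.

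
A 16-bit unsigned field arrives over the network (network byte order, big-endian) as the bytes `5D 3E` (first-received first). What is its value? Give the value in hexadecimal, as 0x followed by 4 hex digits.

0x5D3E

Big-endian stores the most-significant byte at the lowest address.
The bytes are already most-significant first: 0x5D3E.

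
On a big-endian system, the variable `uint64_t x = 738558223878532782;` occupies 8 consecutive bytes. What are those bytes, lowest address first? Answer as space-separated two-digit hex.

738558223878532782 in hexadecimal, padded to 64 bits, is 0x0A3FE2CAA4392EAE.
Split into bytes (most-significant first): 0A 3F E2 CA A4 39 2E AE.
Big-endian stores the most-significant byte at the lowest address.
So the memory order matches the most-significant-first order: 0A 3F E2 CA A4 39 2E AE.

0A 3F E2 CA A4 39 2E AE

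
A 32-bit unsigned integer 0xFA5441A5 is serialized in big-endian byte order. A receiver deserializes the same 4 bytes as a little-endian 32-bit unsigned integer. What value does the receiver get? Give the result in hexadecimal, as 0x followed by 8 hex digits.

0xA54154FA

Stored big-endian, the bytes at ascending addresses are FA 54 41 A5.
Read back as little-endian, the first byte is least significant, giving 0xA54154FA.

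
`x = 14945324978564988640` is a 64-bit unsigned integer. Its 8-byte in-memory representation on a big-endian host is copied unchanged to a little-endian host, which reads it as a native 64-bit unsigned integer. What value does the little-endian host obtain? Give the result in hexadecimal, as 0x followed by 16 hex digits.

14945324978564988640 in 64-bit hexadecimal is 0xCF6875E260237EE0.
Stored big-endian, the bytes at ascending addresses are CF 68 75 E2 60 23 7E E0.
Read back as little-endian, the first byte is least significant, giving 0xE07E2360E27568CF.

0xE07E2360E27568CF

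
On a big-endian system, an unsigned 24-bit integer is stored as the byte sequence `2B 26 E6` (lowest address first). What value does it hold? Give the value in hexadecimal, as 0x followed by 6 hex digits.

0x2B26E6

Big-endian stores the most-significant byte at the lowest address.
The bytes are already most-significant first: 0x2B26E6.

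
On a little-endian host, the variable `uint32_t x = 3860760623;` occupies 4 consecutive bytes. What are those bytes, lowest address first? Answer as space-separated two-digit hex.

2F 88 1E E6

3860760623 in hexadecimal, padded to 32 bits, is 0xE61E882F.
Split into bytes (most-significant first): E6 1E 88 2F.
Little-endian: lowest address holds the least-significant byte.
So at ascending addresses the bytes are 2F 88 1E E6.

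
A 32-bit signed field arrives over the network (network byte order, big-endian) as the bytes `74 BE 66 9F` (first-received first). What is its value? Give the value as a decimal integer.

Big-endian stores the most-significant byte at the lowest address.
The bytes are already most-significant first: 0x74BE669F.
0x74BE669F = 1958635167.

1958635167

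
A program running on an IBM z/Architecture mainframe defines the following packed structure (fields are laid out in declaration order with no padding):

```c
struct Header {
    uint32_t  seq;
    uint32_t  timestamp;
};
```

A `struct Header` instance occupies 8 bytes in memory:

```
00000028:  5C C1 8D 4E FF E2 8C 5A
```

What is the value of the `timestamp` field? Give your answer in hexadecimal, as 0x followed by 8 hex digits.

`timestamp` follows `seq` (4 bytes), so it starts at byte offset 4 and occupies 4 bytes.
Bytes at offsets 4..7: FF E2 8C 5A.
Big-endian stores the most-significant byte at the lowest address.
The bytes are already most-significant first: 0xFFE28C5A.

0xFFE28C5A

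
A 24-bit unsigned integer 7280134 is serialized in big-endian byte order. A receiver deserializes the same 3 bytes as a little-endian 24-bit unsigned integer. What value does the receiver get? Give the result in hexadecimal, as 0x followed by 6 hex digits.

0x06166F

7280134 in 24-bit hexadecimal is 0x6F1606.
Stored big-endian, the bytes at ascending addresses are 6F 16 06.
Read back as little-endian, the first byte is least significant, giving 0x06166F.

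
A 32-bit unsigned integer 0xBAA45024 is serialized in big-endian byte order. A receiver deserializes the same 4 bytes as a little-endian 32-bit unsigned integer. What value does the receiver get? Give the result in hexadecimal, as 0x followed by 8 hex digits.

Stored big-endian, the bytes at ascending addresses are BA A4 50 24.
Read back as little-endian, the first byte is least significant, giving 0x2450A4BA.

0x2450A4BA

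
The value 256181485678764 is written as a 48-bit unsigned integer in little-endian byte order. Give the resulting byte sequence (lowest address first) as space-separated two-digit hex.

256181485678764 in hexadecimal, padded to 48 bits, is 0xE8FEE673B0AC.
Split into bytes (most-significant first): E8 FE E6 73 B0 AC.
In little-endian order the low byte comes first in memory.
So at ascending addresses the bytes are AC B0 73 E6 FE E8.

AC B0 73 E6 FE E8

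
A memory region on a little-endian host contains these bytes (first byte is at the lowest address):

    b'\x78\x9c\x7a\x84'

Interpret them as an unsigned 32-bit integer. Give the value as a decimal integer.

2222627960

Little-endian stores the least-significant byte at the lowest address.
Reassemble most-significant byte first: 84 7A 9C 78 → 0x847A9C78.
0x847A9C78 = 2222627960.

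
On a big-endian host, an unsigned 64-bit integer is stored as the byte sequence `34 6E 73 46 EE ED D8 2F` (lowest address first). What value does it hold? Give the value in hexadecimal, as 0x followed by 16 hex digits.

Big-endian: lowest address holds the most-significant byte.
The bytes are already most-significant first: 0x346E7346EEEDD82F.

0x346E7346EEEDD82F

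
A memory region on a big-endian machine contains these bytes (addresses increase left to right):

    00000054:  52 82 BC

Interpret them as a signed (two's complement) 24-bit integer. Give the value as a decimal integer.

In big-endian order the high byte comes first in memory.
The bytes are already most-significant first: 0x5282BC.
0x5282BC = 5407420.

5407420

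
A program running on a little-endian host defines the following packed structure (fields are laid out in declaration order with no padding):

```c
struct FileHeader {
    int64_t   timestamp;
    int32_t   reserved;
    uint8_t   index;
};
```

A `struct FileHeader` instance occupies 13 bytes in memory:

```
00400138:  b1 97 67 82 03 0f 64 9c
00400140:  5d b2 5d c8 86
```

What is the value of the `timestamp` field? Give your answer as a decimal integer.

`timestamp` is the first field, at byte offset 0, occupying 8 bytes.
Bytes at offsets 0..7: B1 97 67 82 03 0F 64 9C.
Little-endian: lowest address holds the least-significant byte.
Reassemble most-significant byte first: 9C 64 0F 03 82 67 97 B1 → 0x9C640F03826797B1.
Top bit is set, so as a signed 64-bit value this is 0x9C640F03826797B1 − 2^64 = -7177595398374582351.

-7177595398374582351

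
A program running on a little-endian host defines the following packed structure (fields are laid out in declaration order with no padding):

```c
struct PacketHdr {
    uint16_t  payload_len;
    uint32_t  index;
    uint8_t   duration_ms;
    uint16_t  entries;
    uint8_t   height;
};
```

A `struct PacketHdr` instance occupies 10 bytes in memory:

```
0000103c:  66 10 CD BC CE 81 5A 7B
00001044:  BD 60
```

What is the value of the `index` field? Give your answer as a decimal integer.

`index` follows `payload_len` (2 bytes), so it starts at byte offset 2 and occupies 4 bytes.
Bytes at offsets 2..5: CD BC CE 81.
Little-endian stores the least-significant byte at the lowest address.
Reassemble most-significant byte first: 81 CE BC CD → 0x81CEBCCD.
0x81CEBCCD = 2177809613.

2177809613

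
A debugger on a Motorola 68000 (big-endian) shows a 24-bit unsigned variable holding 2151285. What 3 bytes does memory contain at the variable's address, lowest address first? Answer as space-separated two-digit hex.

2151285 in hexadecimal, padded to 24 bits, is 0x20D375.
Split into bytes (most-significant first): 20 D3 75.
Big-endian: lowest address holds the most-significant byte.
So the memory order matches the most-significant-first order: 20 D3 75.

20 D3 75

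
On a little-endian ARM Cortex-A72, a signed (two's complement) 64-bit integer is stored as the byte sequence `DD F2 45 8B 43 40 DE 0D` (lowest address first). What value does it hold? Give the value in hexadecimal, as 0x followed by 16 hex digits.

0x0DDE40438B45F2DD

Little-endian: lowest address holds the least-significant byte.
Reassemble most-significant byte first: 0D DE 40 43 8B 45 F2 DD → 0x0DDE40438B45F2DD.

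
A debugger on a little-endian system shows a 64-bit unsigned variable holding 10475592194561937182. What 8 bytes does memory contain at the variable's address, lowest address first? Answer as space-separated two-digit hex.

1E 0F B8 50 99 C7 60 91

10475592194561937182 in hexadecimal, padded to 64 bits, is 0x9160C79950B80F1E.
Split into bytes (most-significant first): 91 60 C7 99 50 B8 0F 1E.
Little-endian: lowest address holds the least-significant byte.
So at ascending addresses the bytes are 1E 0F B8 50 99 C7 60 91.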